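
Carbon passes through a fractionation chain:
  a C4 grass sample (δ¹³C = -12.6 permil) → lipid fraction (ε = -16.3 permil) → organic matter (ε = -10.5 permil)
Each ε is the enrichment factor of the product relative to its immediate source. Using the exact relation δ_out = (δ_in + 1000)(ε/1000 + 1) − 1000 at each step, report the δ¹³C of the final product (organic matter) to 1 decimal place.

step 1: δ = (-12.60 + 1000)·(-16.3/1000 + 1) − 1000 = -28.69 permil
step 2: δ = (-28.69 + 1000)·(-10.5/1000 + 1) − 1000 = -38.89 permil

-38.9 permil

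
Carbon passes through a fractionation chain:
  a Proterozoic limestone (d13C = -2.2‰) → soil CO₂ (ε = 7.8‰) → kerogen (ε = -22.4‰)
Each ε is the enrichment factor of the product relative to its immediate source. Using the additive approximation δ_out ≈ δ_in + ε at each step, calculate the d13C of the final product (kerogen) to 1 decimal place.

step 1: δ ≈ -2.2 + (7.8) = 5.6‰
step 2: δ ≈ 5.6 + (-22.4) = -16.8‰

-16.8‰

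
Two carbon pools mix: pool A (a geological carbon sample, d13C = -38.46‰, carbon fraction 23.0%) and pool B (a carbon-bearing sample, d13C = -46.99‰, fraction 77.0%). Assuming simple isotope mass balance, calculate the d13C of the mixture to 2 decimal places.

δ_mix = f_A·δ_A + f_B·δ_B
δ_mix = 0.230 × (-38.46) + 0.770 × (-46.99)
δ_mix = -8.846 + -36.182 = -45.028‰

-45.03‰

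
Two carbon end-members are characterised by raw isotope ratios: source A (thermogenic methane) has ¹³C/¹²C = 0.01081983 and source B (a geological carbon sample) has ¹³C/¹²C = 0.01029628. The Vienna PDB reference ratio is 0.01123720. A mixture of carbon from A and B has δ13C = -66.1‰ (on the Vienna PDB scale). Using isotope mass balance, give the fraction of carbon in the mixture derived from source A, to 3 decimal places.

δ_A = (0.01081983/0.01123720 − 1)×1000 = (0.962858 − 1)×1000 = -37.142‰
δ_B = (0.01029628/0.01123720 − 1)×1000 = (0.916267 − 1)×1000 = -83.733‰
f_A = (δ_mix − δ_B)/(δ_A − δ_B) = (-66.1 − (-83.733))/(-37.142 − (-83.733))
f_A = 17.633 / 46.591 = 0.3785

0.378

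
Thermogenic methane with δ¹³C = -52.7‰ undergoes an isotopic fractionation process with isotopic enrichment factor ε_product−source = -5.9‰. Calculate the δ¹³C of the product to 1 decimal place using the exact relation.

-58.3‰

Exactly, δ_product = (δ_source + 1000)·(ε/1000 + 1) − 1000.
δ_product = (-52.7 + 1000) × (-5.9/1000 + 1) − 1000
δ_product = -58.29‰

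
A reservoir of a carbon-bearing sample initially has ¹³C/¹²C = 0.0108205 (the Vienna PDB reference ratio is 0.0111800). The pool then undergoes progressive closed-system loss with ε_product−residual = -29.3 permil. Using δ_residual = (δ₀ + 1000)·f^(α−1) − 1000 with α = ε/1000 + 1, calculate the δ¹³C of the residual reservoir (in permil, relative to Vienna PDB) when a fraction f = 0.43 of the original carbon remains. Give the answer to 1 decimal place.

-7.9 permil

δ₀ = (0.0108205/0.0111800 − 1)×1000 = (0.967844 − 1)×1000 = -32.156 permil
α − 1 = ε/1000 = -0.0293
f^(α−1) = 0.43^(-0.0293) = 1.025037
δ_res = (-32.156 + 1000) × 1.025037 − 1000 = 992.076 − 1000 = -7.92 permil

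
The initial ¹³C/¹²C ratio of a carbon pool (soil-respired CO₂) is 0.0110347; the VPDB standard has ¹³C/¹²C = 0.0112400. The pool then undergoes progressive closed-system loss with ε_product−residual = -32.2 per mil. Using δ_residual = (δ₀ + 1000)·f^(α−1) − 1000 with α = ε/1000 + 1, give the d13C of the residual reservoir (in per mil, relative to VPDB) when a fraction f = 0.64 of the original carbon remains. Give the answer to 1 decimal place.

-4.1 per mil

δ₀ = (0.0110347/0.0112400 − 1)×1000 = (0.981735 − 1)×1000 = -18.265 per mil
α − 1 = ε/1000 = -0.0322
f^(α−1) = 0.64^(-0.0322) = 1.014474
δ_res = (-18.265 + 1000) × 1.014474 − 1000 = 995.945 − 1000 = -4.06 per mil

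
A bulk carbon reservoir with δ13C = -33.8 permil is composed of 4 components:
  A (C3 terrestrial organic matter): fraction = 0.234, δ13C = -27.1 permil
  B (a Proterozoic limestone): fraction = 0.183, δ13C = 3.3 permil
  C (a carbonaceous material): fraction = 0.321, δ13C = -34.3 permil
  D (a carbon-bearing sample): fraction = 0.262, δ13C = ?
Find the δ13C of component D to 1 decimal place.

Isotope mass balance: δ_bulk = Σ fᵢ·δᵢ.
-33.8 = 0.234×(-27.1) + 0.183×(3.3) + 0.321×(-34.3) + 0.262×δ_D
0.262·δ_D = -33.8 − (-16.748) = -17.052
δ_D = -17.052 / 0.262 = -65.08 permil

-65.1 permil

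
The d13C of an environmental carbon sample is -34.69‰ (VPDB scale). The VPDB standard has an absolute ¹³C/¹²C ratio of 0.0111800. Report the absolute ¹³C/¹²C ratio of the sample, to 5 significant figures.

R_sample = R_standard × (d13C/1000 + 1)
R_sample = 0.0111800 × (-34.69/1000 + 1) = 0.0111800 × 0.965310
R_sample = 0.0107922

0.010792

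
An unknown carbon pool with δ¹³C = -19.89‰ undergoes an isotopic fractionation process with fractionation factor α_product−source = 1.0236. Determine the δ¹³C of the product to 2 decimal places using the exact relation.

3.24‰

δ_product = (δ_source + 1000)·α − 1000
δ_product = (-19.89 + 1000) × 1.0236 − 1000
δ_product = 1003.241 − 1000 = 3.241‰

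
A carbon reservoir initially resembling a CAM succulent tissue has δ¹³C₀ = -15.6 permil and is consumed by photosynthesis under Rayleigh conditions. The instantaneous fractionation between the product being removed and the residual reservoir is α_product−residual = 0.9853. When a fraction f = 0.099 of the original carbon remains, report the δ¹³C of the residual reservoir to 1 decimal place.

Rayleigh residual: δ_res = (δ₀ + 1000)·f^(α−1) − 1000
α − 1 = -0.01470
f^(α−1) = 0.099^(-0.01470) = 1.034580
δ_res = (-15.6 + 1000) × 1.034580 − 1000 = 1018.441 − 1000 = 18.44 permil

18.4 permil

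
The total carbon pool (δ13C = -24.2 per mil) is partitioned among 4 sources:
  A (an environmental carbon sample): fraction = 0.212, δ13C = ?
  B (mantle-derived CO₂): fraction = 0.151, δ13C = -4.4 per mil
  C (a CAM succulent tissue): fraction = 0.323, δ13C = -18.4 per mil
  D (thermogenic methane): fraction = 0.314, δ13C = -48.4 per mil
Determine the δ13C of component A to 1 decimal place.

Isotope mass balance: δ_bulk = Σ fᵢ·δᵢ.
-24.2 = 0.212×δ_A + 0.151×(-4.4) + 0.323×(-18.4) + 0.314×(-48.4)
0.212·δ_A = -24.2 − (-21.805) = -2.395
δ_A = -2.395 / 0.212 = -11.30 per mil

-11.3 per mil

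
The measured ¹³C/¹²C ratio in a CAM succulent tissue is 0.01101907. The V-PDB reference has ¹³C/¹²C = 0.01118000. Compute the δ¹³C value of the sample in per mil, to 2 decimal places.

δ¹³C = (R_sample / R_standard − 1) × 1000
R_sample / R_standard = 0.01101907 / 0.01118000 = 0.985606
δ¹³C = (0.985606 − 1) × 1000 = -14.394 per mil

-14.39 per mil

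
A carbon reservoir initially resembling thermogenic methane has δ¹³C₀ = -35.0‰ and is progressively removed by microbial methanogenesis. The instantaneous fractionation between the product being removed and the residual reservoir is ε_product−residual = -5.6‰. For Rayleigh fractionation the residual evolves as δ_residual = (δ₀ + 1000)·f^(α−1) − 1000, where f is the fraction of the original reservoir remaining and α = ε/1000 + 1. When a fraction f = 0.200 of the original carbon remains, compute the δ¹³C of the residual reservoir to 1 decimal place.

-26.3‰

Rayleigh residual: δ_res = (δ₀ + 1000)·f^(α−1) − 1000
α = ε/1000 + 1 = 0.99440, so α − 1 = -0.00560
f^(α−1) = 0.200^(-0.00560) = 1.009054
δ_res = (-35.0 + 1000) × 1.009054 − 1000 = 973.737 − 1000 = -26.26‰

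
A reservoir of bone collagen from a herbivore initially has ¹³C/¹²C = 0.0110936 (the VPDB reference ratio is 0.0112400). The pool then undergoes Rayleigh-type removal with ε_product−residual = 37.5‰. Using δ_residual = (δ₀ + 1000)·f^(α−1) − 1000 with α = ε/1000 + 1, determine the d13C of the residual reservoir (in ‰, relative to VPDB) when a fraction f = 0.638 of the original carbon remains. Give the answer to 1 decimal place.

-29.5‰

δ₀ = (0.0110936/0.0112400 − 1)×1000 = (0.986975 − 1)×1000 = -13.025‰
α − 1 = ε/1000 = 0.0375
f^(α−1) = 0.638^(0.0375) = 0.983288
δ_res = (-13.025 + 1000) × 0.983288 − 1000 = 970.481 − 1000 = -29.52‰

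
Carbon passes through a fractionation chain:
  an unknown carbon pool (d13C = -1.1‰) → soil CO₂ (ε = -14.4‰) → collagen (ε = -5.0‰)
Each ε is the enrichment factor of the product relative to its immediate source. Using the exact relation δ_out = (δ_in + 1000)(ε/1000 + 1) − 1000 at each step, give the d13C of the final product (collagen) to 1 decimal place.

-20.4‰

step 1: δ = (-1.10 + 1000)·(-14.4/1000 + 1) − 1000 = -15.48‰
step 2: δ = (-15.48 + 1000)·(-5.0/1000 + 1) − 1000 = -20.41‰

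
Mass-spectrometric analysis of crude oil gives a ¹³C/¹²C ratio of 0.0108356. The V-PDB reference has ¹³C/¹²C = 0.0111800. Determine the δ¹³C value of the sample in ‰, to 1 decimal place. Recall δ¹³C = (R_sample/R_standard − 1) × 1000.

δ¹³C = (R_sample / R_standard − 1) × 1000
R_sample / R_standard = 0.0108356 / 0.0111800 = 0.969195
δ¹³C = (0.969195 − 1) × 1000 = -30.81‰

-30.8‰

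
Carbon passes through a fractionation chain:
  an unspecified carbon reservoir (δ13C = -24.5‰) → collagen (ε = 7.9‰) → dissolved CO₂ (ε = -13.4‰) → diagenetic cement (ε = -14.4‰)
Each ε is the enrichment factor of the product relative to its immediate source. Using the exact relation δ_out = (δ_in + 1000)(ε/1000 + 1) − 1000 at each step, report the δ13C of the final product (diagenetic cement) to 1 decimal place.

step 1: δ = (-24.50 + 1000)·(7.9/1000 + 1) − 1000 = -16.79‰
step 2: δ = (-16.79 + 1000)·(-13.4/1000 + 1) − 1000 = -29.97‰
step 3: δ = (-29.97 + 1000)·(-14.4/1000 + 1) − 1000 = -43.94‰

-43.9‰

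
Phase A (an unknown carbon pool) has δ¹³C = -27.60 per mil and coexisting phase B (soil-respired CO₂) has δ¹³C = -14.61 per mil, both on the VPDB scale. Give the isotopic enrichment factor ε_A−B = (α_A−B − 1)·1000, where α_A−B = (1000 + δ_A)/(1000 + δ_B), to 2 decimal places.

-13.18 per mil

α_A−B = (1000 + -27.60) / (1000 + -14.61) = 972.40 / 985.39 = 0.986817
ε_A−B = (0.986817 − 1) × 1000 = -13.183 per mil
(The approximation ε ≈ δ_A − δ_B would give -12.99 per mil.)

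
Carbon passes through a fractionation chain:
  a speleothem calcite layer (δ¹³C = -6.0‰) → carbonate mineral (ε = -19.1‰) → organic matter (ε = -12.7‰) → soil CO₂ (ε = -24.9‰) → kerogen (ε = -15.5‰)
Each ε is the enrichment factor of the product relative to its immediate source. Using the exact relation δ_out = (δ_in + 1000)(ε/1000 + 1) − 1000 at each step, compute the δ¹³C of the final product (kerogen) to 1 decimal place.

-75.9‰

step 1: δ = (-6.00 + 1000)·(-19.1/1000 + 1) − 1000 = -24.99‰
step 2: δ = (-24.99 + 1000)·(-12.7/1000 + 1) − 1000 = -37.37‰
step 3: δ = (-37.37 + 1000)·(-24.9/1000 + 1) − 1000 = -61.34‰
step 4: δ = (-61.34 + 1000)·(-15.5/1000 + 1) − 1000 = -75.89‰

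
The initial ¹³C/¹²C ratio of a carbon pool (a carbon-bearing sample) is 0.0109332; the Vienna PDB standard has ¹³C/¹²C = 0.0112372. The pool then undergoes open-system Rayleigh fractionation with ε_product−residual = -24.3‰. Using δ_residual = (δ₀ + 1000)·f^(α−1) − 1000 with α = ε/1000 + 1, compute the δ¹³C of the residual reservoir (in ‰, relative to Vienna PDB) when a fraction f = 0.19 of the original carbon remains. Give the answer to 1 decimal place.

δ₀ = (0.0109332/0.0112372 − 1)×1000 = (0.972947 − 1)×1000 = -27.053‰
α − 1 = ε/1000 = -0.0243
f^(α−1) = 0.19^(-0.0243) = 1.041181
δ_res = (-27.053 + 1000) × 1.041181 − 1000 = 1013.014 − 1000 = 13.01‰

13.0‰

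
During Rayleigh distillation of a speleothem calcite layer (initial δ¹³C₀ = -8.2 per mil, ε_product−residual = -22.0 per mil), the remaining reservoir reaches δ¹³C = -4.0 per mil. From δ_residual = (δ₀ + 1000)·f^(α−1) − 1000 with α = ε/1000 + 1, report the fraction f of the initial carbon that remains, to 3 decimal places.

0.825

α − 1 = ε/1000 = -0.0220
(δ_res + 1000)/(δ₀ + 1000) = (-4.0 + 1000)/(-8.2 + 1000) = 996.0/991.8 = 1.004235
f = 1.004235^(1/-0.0220) = exp(ln(1.004235)/-0.0220) = exp(0.00423/-0.0220)
f = exp(-0.1921) = 0.8252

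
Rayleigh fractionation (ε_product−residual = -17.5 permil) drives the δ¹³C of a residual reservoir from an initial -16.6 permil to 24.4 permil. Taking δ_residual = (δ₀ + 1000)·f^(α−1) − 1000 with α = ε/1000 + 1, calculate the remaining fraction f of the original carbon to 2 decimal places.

0.10

α − 1 = ε/1000 = -0.0175
(δ_res + 1000)/(δ₀ + 1000) = (24.4 + 1000)/(-16.6 + 1000) = 1024.4/983.4 = 1.041692
f = 1.041692^(1/-0.0175) = exp(ln(1.041692)/-0.0175) = exp(0.04085/-0.0175)
f = exp(-2.3341) = 0.0969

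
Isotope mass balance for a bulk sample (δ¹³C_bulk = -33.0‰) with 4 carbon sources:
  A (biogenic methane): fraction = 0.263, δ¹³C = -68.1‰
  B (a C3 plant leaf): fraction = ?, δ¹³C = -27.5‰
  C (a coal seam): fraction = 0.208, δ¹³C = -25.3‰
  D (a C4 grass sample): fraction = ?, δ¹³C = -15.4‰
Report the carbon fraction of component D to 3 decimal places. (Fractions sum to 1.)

0.390

Let f_D and f_B be the unknown fractions; fractions sum to 1 so f_D + f_B = 0.529.
Mass balance: Σ fᵢ·δᵢ = δ_bulk ⇒ f_D·(-15.4) + f_B·(-27.5) = -33.0 − (-23.173) = -9.827
Substitute f_B = 0.529 − f_D:
f_D·(-15.4 − -27.5) = -9.827 − 0.529×(-27.5) = 4.720
f_D = 4.720 / 12.1 = 0.3901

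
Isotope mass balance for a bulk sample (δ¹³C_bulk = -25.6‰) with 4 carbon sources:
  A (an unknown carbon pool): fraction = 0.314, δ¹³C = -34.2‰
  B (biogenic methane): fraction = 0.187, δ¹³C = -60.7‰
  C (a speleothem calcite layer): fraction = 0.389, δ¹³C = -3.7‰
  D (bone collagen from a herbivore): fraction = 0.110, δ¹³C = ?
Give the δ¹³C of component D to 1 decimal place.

Isotope mass balance: δ_bulk = Σ fᵢ·δᵢ.
-25.6 = 0.314×(-34.2) + 0.187×(-60.7) + 0.389×(-3.7) + 0.110×δ_D
0.110·δ_D = -25.6 − (-23.529) = -2.071
δ_D = -2.071 / 0.110 = -18.83‰

-18.8‰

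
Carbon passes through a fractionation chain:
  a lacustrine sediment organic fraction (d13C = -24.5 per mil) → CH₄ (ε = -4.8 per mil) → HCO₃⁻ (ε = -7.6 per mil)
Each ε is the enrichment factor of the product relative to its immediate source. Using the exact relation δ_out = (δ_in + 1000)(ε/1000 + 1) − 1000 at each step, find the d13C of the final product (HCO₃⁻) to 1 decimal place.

step 1: δ = (-24.50 + 1000)·(-4.8/1000 + 1) − 1000 = -29.18 per mil
step 2: δ = (-29.18 + 1000)·(-7.6/1000 + 1) − 1000 = -36.56 per mil

-36.6 per mil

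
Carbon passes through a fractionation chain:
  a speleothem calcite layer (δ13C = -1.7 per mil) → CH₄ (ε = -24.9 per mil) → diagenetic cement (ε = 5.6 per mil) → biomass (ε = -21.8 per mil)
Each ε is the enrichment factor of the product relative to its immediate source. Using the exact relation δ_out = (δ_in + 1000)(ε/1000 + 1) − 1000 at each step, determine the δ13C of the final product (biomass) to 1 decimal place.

-42.4 per mil

step 1: δ = (-1.70 + 1000)·(-24.9/1000 + 1) − 1000 = -26.56 per mil
step 2: δ = (-26.56 + 1000)·(5.6/1000 + 1) − 1000 = -21.11 per mil
step 3: δ = (-21.11 + 1000)·(-21.8/1000 + 1) − 1000 = -42.45 per mil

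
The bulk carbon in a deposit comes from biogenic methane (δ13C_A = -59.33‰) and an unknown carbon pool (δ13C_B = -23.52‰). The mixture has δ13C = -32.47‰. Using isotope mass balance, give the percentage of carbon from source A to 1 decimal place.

25.0%

δ_mix = f_A·δ_A + (1 − f_A)·δ_B  ⇒  f_A = (δ_mix − δ_B)/(δ_A − δ_B)
f_A = (-32.47 − (-23.52)) / (-59.33 − (-23.52))
f_A = -8.95 / -35.81 = 0.2499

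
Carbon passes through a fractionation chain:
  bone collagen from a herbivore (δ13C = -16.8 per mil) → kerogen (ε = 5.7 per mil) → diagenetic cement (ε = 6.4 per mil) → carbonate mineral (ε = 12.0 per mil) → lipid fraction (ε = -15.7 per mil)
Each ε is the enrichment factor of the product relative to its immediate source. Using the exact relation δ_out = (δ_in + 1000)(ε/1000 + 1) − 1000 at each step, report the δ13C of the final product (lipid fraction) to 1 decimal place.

-8.7 per mil

step 1: δ = (-16.80 + 1000)·(5.7/1000 + 1) − 1000 = -11.20 per mil
step 2: δ = (-11.20 + 1000)·(6.4/1000 + 1) − 1000 = -4.87 per mil
step 3: δ = (-4.87 + 1000)·(12.0/1000 + 1) − 1000 = 7.07 per mil
step 4: δ = (7.07 + 1000)·(-15.7/1000 + 1) − 1000 = -8.74 per mil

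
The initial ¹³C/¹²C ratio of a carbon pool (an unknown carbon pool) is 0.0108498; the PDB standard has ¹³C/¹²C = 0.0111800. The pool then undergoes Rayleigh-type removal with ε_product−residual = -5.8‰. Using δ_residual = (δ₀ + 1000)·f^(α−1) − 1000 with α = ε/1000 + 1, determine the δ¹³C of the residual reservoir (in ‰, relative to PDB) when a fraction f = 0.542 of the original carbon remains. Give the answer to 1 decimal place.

δ₀ = (0.0108498/0.0111800 − 1)×1000 = (0.970465 − 1)×1000 = -29.535‰
α − 1 = ε/1000 = -0.0058
f^(α−1) = 0.542^(-0.0058) = 1.003559
δ_res = (-29.535 + 1000) × 1.003559 − 1000 = 973.919 − 1000 = -26.08‰

-26.1‰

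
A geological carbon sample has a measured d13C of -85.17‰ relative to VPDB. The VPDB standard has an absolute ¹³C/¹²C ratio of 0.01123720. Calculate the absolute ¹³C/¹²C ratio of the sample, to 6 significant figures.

0.0102801

R_sample = R_standard × (d13C/1000 + 1)
R_sample = 0.01123720 × (-85.17/1000 + 1) = 0.01123720 × 0.914830
R_sample = 0.0102801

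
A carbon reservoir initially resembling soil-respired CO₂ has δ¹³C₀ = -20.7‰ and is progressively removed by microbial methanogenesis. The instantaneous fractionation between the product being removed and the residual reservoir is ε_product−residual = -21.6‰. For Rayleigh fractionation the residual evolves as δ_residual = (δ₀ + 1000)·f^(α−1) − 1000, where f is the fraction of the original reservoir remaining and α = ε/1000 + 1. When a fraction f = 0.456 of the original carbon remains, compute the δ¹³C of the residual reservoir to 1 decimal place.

Rayleigh residual: δ_res = (δ₀ + 1000)·f^(α−1) − 1000
α = ε/1000 + 1 = 0.97840, so α − 1 = -0.02160
f^(α−1) = 0.456^(-0.02160) = 1.017106
δ_res = (-20.7 + 1000) × 1.017106 − 1000 = 996.052 − 1000 = -3.95‰

-3.9‰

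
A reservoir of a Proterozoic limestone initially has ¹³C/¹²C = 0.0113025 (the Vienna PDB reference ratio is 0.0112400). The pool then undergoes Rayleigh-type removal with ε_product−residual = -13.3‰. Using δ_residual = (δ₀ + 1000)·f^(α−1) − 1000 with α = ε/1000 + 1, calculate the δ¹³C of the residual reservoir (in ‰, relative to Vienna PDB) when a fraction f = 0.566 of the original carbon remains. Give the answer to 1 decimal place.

13.2‰

δ₀ = (0.0113025/0.0112400 − 1)×1000 = (1.005560 − 1)×1000 = 5.560‰
α − 1 = ε/1000 = -0.0133
f^(α−1) = 0.566^(-0.0133) = 1.007599
δ_res = (5.560 + 1000) × 1.007599 − 1000 = 1013.201 − 1000 = 13.20‰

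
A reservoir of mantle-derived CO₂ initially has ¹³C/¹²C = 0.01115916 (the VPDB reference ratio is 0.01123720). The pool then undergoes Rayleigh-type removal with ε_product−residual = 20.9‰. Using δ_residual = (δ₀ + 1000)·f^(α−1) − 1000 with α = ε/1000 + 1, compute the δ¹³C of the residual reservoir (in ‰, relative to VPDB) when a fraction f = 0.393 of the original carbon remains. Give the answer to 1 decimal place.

δ₀ = (0.01115916/0.01123720 − 1)×1000 = (0.993055 − 1)×1000 = -6.945‰
α − 1 = ε/1000 = 0.0209
f^(α−1) = 0.393^(0.0209) = 0.980670
δ_res = (-6.945 + 1000) × 0.980670 − 1000 = 973.859 − 1000 = -26.14‰

-26.1‰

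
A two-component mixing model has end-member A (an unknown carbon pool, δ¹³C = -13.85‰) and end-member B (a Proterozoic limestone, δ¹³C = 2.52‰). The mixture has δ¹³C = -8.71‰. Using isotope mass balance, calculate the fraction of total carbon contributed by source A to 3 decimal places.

0.686

δ_mix = f_A·δ_A + (1 − f_A)·δ_B  ⇒  f_A = (δ_mix − δ_B)/(δ_A − δ_B)
f_A = (-8.71 − (2.52)) / (-13.85 − (2.52))
f_A = -11.23 / -16.37 = 0.6860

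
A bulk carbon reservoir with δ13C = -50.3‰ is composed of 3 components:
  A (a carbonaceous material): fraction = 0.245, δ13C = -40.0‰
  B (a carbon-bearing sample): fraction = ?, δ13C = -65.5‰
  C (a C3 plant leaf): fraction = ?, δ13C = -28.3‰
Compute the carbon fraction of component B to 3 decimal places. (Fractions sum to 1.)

0.514

Let f_B and f_C be the unknown fractions; fractions sum to 1 so f_B + f_C = 0.755.
Mass balance: Σ fᵢ·δᵢ = δ_bulk ⇒ f_B·(-65.5) + f_C·(-28.3) = -50.3 − (-9.800) = -40.500
Substitute f_C = 0.755 − f_B:
f_B·(-65.5 − -28.3) = -40.500 − 0.755×(-28.3) = -19.133
f_B = -19.133 / -37.2 = 0.5143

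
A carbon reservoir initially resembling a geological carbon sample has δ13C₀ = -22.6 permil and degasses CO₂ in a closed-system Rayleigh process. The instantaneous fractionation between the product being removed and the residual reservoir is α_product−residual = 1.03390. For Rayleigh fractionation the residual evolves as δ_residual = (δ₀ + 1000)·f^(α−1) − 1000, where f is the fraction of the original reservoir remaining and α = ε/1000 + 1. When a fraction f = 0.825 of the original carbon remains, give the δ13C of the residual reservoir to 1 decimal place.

-29.0 permil

Rayleigh residual: δ_res = (δ₀ + 1000)·f^(α−1) − 1000
α − 1 = 0.03390
f^(α−1) = 0.825^(0.03390) = 0.993500
δ_res = (-22.6 + 1000) × 0.993500 − 1000 = 971.047 − 1000 = -28.95 permil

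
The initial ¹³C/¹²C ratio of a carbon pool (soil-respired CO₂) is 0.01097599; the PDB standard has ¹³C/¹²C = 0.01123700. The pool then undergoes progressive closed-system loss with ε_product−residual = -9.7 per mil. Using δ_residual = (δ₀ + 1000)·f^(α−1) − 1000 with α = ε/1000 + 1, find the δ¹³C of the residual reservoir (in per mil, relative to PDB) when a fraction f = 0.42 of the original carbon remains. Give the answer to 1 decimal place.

δ₀ = (0.01097599/0.01123700 − 1)×1000 = (0.976772 − 1)×1000 = -23.228 per mil
α − 1 = ε/1000 = -0.0097
f^(α−1) = 0.42^(-0.0097) = 1.008450
δ_res = (-23.228 + 1000) × 1.008450 − 1000 = 985.026 − 1000 = -14.97 per mil

-15.0 per mil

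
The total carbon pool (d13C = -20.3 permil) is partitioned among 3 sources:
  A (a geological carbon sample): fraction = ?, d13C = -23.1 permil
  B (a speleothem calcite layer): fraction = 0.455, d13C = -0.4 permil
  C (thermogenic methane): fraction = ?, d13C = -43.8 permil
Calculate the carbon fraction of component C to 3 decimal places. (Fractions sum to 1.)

Let f_C and f_A be the unknown fractions; fractions sum to 1 so f_C + f_A = 0.545.
Mass balance: Σ fᵢ·δᵢ = δ_bulk ⇒ f_C·(-43.8) + f_A·(-23.1) = -20.3 − (-0.182) = -20.118
Substitute f_A = 0.545 − f_C:
f_C·(-43.8 − -23.1) = -20.118 − 0.545×(-23.1) = -7.529
f_C = -7.529 / -20.7 = 0.3637

0.364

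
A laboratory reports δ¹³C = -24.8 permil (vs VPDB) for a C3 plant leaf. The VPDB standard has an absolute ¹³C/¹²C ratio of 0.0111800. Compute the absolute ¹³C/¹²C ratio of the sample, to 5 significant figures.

R_sample = R_standard × (δ¹³C/1000 + 1)
R_sample = 0.0111800 × (-24.8/1000 + 1) = 0.0111800 × 0.975200
R_sample = 0.0109027

0.010903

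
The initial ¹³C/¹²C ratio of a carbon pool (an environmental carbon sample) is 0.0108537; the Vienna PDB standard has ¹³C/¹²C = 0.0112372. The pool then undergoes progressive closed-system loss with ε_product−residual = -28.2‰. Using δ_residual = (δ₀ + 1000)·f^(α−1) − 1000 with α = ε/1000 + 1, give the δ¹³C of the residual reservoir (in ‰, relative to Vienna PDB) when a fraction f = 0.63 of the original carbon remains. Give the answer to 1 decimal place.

δ₀ = (0.0108537/0.0112372 − 1)×1000 = (0.965872 − 1)×1000 = -34.128‰
α − 1 = ε/1000 = -0.0282
f^(α−1) = 0.63^(-0.0282) = 1.013115
δ_res = (-34.128 + 1000) × 1.013115 − 1000 = 978.539 − 1000 = -21.46‰

-21.5‰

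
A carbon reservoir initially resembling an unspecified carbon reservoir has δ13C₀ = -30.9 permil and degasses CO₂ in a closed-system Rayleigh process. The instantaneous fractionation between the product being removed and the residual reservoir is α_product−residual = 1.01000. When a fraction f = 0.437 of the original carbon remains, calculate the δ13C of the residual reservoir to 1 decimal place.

Rayleigh residual: δ_res = (δ₀ + 1000)·f^(α−1) − 1000
α − 1 = 0.01000
f^(α−1) = 0.437^(0.01000) = 0.991756
δ_res = (-30.9 + 1000) × 0.991756 − 1000 = 961.111 − 1000 = -38.89 permil

-38.9 permil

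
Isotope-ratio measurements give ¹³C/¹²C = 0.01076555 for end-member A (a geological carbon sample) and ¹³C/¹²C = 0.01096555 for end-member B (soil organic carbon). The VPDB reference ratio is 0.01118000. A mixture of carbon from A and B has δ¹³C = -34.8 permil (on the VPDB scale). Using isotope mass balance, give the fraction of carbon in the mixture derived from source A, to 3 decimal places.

0.873

δ_A = (0.01076555/0.01118000 − 1)×1000 = (0.962929 − 1)×1000 = -37.071 permil
δ_B = (0.01096555/0.01118000 − 1)×1000 = (0.980818 − 1)×1000 = -19.182 permil
f_A = (δ_mix − δ_B)/(δ_A − δ_B) = (-34.8 − (-19.182))/(-37.071 − (-19.182))
f_A = -15.618 / -17.889 = 0.8731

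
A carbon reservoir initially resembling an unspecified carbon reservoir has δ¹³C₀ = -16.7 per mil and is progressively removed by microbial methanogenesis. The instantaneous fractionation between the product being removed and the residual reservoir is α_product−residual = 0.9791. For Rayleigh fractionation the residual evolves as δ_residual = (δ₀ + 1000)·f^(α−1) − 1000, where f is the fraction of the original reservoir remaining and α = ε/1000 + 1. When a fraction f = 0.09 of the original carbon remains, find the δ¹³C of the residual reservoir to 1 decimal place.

Rayleigh residual: δ_res = (δ₀ + 1000)·f^(α−1) − 1000
α − 1 = -0.02090
f^(α−1) = 0.09^(-0.02090) = 1.051614
δ_res = (-16.7 + 1000) × 1.051614 − 1000 = 1034.052 − 1000 = 34.05 per mil

34.1 per mil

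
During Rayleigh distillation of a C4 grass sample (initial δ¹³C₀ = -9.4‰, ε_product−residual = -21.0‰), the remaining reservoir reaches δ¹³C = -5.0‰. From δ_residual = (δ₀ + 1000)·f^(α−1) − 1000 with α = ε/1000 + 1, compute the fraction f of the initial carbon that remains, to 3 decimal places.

0.810

α − 1 = ε/1000 = -0.0210
(δ_res + 1000)/(δ₀ + 1000) = (-5.0 + 1000)/(-9.4 + 1000) = 995.0/990.6 = 1.004442
f = 1.004442^(1/-0.0210) = exp(ln(1.004442)/-0.0210) = exp(0.00443/-0.0210)
f = exp(-0.2110) = 0.8097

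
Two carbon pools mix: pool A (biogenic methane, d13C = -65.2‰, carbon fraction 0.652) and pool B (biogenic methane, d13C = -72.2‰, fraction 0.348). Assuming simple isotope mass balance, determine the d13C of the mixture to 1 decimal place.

δ_mix = f_A·δ_A + f_B·δ_B
δ_mix = 0.652 × (-65.2) + 0.348 × (-72.2)
δ_mix = -42.51 + -25.13 = -67.64‰

-67.6‰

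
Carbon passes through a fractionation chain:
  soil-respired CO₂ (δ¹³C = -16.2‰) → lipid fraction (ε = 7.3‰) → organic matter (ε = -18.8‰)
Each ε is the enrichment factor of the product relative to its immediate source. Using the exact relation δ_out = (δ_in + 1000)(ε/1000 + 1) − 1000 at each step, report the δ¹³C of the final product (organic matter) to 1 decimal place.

step 1: δ = (-16.20 + 1000)·(7.3/1000 + 1) − 1000 = -9.02‰
step 2: δ = (-9.02 + 1000)·(-18.8/1000 + 1) − 1000 = -27.65‰

-27.6‰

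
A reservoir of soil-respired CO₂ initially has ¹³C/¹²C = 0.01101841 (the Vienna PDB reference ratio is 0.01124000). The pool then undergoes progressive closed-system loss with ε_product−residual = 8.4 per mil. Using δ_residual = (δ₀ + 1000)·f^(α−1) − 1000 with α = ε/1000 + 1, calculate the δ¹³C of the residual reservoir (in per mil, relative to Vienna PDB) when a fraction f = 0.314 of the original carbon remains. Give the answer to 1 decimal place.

-29.2 per mil

δ₀ = (0.01101841/0.01124000 − 1)×1000 = (0.980286 − 1)×1000 = -19.714 per mil
α − 1 = ε/1000 = 0.0084
f^(α−1) = 0.314^(0.0084) = 0.990317
δ_res = (-19.714 + 1000) × 0.990317 − 1000 = 970.793 − 1000 = -29.21 per mil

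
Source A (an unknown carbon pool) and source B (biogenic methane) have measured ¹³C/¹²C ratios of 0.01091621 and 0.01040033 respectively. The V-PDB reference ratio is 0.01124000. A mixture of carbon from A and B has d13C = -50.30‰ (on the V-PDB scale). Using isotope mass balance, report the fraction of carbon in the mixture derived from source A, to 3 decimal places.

δ_A = (0.01091621/0.01124000 − 1)×1000 = (0.971193 − 1)×1000 = -28.807‰
δ_B = (0.01040033/0.01124000 − 1)×1000 = (0.925296 − 1)×1000 = -74.704‰
f_A = (δ_mix − δ_B)/(δ_A − δ_B) = (-50.30 − (-74.704))/(-28.807 − (-74.704))
f_A = 24.404 / 45.897 = 0.5317

0.532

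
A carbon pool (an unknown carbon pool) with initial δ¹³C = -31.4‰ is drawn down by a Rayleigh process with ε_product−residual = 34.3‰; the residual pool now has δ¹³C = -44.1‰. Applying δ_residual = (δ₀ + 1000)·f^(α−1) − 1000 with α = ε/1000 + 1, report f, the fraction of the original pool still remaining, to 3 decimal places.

α − 1 = ε/1000 = 0.0343
(δ_res + 1000)/(δ₀ + 1000) = (-44.1 + 1000)/(-31.4 + 1000) = 955.9/968.6 = 0.986888
f = 0.986888^(1/0.0343) = exp(ln(0.986888)/0.0343) = exp(-0.01320/0.0343)
f = exp(-0.3848) = 0.6806

0.681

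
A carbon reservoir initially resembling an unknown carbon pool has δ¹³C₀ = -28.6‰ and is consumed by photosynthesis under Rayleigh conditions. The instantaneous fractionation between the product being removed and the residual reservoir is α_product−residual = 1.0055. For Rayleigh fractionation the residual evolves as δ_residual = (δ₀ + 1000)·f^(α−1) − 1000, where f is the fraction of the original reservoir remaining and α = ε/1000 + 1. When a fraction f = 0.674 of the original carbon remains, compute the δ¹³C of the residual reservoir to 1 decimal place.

-30.7‰

Rayleigh residual: δ_res = (δ₀ + 1000)·f^(α−1) − 1000
α − 1 = 0.00550
f^(α−1) = 0.674^(0.00550) = 0.997832
δ_res = (-28.6 + 1000) × 0.997832 − 1000 = 969.294 − 1000 = -30.71‰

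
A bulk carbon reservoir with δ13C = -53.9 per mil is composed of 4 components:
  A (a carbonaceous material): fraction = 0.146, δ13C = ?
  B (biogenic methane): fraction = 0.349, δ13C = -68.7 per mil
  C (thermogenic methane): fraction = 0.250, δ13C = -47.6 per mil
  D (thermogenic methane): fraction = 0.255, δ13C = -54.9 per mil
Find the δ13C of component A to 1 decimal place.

Isotope mass balance: δ_bulk = Σ fᵢ·δᵢ.
-53.9 = 0.146×δ_A + 0.349×(-68.7) + 0.250×(-47.6) + 0.255×(-54.9)
0.146·δ_A = -53.9 − (-49.876) = -4.024
δ_A = -4.024 / 0.146 = -27.56 per mil

-27.6 per mil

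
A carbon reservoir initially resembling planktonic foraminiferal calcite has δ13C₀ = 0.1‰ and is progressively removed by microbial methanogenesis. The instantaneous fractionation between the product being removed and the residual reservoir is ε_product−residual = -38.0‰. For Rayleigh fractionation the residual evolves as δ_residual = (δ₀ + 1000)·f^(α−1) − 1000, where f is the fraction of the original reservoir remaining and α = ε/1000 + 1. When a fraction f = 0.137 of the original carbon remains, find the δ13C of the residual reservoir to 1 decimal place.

78.6‰

Rayleigh residual: δ_res = (δ₀ + 1000)·f^(α−1) − 1000
α = ε/1000 + 1 = 0.96200, so α − 1 = -0.03800
f^(α−1) = 0.137^(-0.03800) = 1.078461
δ_res = (0.1 + 1000) × 1.078461 − 1000 = 1078.569 − 1000 = 78.57‰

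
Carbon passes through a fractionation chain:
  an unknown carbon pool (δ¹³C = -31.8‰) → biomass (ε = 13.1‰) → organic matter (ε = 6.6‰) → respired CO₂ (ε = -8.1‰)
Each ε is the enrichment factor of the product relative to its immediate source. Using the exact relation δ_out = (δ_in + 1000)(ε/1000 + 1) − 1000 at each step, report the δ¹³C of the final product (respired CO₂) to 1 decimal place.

-20.6‰

step 1: δ = (-31.80 + 1000)·(13.1/1000 + 1) − 1000 = -19.12‰
step 2: δ = (-19.12 + 1000)·(6.6/1000 + 1) − 1000 = -12.64‰
step 3: δ = (-12.64 + 1000)·(-8.1/1000 + 1) − 1000 = -20.64‰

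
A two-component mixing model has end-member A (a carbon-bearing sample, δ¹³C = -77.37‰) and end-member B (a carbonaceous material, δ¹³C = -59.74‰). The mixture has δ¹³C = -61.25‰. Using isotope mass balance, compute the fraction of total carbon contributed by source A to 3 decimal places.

0.086

δ_mix = f_A·δ_A + (1 − f_A)·δ_B  ⇒  f_A = (δ_mix − δ_B)/(δ_A − δ_B)
f_A = (-61.25 − (-59.74)) / (-77.37 − (-59.74))
f_A = -1.51 / -17.63 = 0.0856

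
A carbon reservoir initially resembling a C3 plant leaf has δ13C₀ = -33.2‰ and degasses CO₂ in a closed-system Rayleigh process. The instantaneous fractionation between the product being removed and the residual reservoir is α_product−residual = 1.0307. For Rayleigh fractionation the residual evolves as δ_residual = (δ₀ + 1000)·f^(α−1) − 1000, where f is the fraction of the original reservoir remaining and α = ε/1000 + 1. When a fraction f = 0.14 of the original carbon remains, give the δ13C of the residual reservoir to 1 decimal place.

Rayleigh residual: δ_res = (δ₀ + 1000)·f^(α−1) − 1000
α − 1 = 0.03070
f^(α−1) = 0.14^(0.03070) = 0.941426
δ_res = (-33.2 + 1000) × 0.941426 − 1000 = 910.171 − 1000 = -89.83‰

-89.8‰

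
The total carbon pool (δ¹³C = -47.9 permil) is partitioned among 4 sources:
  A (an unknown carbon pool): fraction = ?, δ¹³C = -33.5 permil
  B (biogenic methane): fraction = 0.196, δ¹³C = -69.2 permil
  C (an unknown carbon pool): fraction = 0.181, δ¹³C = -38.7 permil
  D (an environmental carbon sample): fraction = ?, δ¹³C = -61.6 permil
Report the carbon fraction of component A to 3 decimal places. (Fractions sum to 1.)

Let f_A and f_D be the unknown fractions; fractions sum to 1 so f_A + f_D = 0.623.
Mass balance: Σ fᵢ·δᵢ = δ_bulk ⇒ f_A·(-33.5) + f_D·(-61.6) = -47.9 − (-20.568) = -27.332
Substitute f_D = 0.623 − f_A:
f_A·(-33.5 − -61.6) = -27.332 − 0.623×(-61.6) = 11.045
f_A = 11.045 / 28.1 = 0.3930

0.393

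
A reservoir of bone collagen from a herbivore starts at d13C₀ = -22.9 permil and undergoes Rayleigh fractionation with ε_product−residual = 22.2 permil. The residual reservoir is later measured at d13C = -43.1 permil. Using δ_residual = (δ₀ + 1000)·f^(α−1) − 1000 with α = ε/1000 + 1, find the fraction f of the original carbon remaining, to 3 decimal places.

α − 1 = ε/1000 = 0.0222
(δ_res + 1000)/(δ₀ + 1000) = (-43.1 + 1000)/(-22.9 + 1000) = 956.9/977.1 = 0.979327
f = 0.979327^(1/0.0222) = exp(ln(0.979327)/0.0222) = exp(-0.02089/0.0222)
f = exp(-0.9410) = 0.3902

0.390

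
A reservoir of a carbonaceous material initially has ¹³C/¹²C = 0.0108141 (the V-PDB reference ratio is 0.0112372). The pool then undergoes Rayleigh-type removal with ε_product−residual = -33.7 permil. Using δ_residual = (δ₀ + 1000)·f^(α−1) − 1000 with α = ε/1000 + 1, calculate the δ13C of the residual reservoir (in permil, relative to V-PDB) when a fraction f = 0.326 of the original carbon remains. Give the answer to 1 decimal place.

δ₀ = (0.0108141/0.0112372 − 1)×1000 = (0.962348 − 1)×1000 = -37.652 permil
α − 1 = ε/1000 = -0.0337
f^(α−1) = 0.326^(-0.0337) = 1.038495
δ_res = (-37.652 + 1000) × 1.038495 − 1000 = 999.394 − 1000 = -0.61 permil

-0.6 permil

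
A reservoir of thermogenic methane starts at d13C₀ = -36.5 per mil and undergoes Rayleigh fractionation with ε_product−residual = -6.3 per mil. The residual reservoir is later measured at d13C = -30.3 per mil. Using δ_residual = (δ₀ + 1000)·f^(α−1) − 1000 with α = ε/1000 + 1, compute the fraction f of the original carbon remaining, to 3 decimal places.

0.361

α − 1 = ε/1000 = -0.0063
(δ_res + 1000)/(δ₀ + 1000) = (-30.3 + 1000)/(-36.5 + 1000) = 969.7/963.5 = 1.006435
f = 1.006435^(1/-0.0063) = exp(ln(1.006435)/-0.0063) = exp(0.00641/-0.0063)
f = exp(-1.0181) = 0.3613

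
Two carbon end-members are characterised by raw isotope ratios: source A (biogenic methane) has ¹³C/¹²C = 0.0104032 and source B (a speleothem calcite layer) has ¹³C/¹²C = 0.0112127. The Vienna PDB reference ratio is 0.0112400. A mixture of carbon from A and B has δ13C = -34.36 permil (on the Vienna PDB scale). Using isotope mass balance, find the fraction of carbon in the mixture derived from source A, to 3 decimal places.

δ_A = (0.0104032/0.0112400 − 1)×1000 = (0.925552 − 1)×1000 = -74.448 permil
δ_B = (0.0112127/0.0112400 − 1)×1000 = (0.997571 − 1)×1000 = -2.429 permil
f_A = (δ_mix − δ_B)/(δ_A − δ_B) = (-34.36 − (-2.429))/(-74.448 − (-2.429))
f_A = -31.931 / -72.020 = 0.4434

0.443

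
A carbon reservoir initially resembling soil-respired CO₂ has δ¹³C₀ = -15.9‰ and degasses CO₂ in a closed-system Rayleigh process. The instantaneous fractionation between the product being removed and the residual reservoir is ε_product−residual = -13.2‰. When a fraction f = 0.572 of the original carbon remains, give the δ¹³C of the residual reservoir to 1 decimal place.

Rayleigh residual: δ_res = (δ₀ + 1000)·f^(α−1) − 1000
α = ε/1000 + 1 = 0.98680, so α − 1 = -0.01320
f^(α−1) = 0.572^(-0.01320) = 1.007401
δ_res = (-15.9 + 1000) × 1.007401 − 1000 = 991.383 − 1000 = -8.62‰

-8.6‰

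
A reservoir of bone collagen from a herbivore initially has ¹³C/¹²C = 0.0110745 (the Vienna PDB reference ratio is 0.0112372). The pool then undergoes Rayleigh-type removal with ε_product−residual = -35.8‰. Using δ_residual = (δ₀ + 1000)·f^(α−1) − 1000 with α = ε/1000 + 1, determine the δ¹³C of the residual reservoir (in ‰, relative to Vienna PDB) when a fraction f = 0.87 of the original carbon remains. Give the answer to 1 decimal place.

-9.6‰

δ₀ = (0.0110745/0.0112372 − 1)×1000 = (0.985521 − 1)×1000 = -14.479‰
α − 1 = ε/1000 = -0.0358
f^(α−1) = 0.87^(-0.0358) = 1.004998
δ_res = (-14.479 + 1000) × 1.004998 − 1000 = 990.447 − 1000 = -9.55‰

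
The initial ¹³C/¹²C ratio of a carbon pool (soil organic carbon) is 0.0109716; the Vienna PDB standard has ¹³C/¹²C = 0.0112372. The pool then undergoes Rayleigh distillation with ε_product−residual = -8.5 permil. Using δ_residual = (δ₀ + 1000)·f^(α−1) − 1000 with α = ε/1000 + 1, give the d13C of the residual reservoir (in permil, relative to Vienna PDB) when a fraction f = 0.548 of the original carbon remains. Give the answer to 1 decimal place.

-18.6 permil

δ₀ = (0.0109716/0.0112372 − 1)×1000 = (0.976364 − 1)×1000 = -23.636 permil
α − 1 = ε/1000 = -0.0085
f^(α−1) = 0.548^(-0.0085) = 1.005126
δ_res = (-23.636 + 1000) × 1.005126 − 1000 = 981.369 − 1000 = -18.63 permil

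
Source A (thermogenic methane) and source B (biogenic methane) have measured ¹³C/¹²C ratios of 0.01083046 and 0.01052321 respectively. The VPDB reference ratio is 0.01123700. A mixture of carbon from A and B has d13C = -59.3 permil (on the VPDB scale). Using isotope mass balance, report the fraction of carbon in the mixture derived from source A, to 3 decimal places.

δ_A = (0.01083046/0.01123700 − 1)×1000 = (0.963821 − 1)×1000 = -36.179 permil
δ_B = (0.01052321/0.01123700 − 1)×1000 = (0.936479 − 1)×1000 = -63.521 permil
f_A = (δ_mix − δ_B)/(δ_A − δ_B) = (-59.3 − (-63.521))/(-36.179 − (-63.521))
f_A = 4.221 / 27.343 = 0.1544

0.154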